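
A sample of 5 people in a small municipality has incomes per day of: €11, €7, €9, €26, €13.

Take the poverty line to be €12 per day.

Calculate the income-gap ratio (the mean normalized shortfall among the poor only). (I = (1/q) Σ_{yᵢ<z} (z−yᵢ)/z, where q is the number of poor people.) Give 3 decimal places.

0.250

Below the line: €7, €9, €11 (q = 3 of N = 5).
Shortfall ratios (z−y)/z: 0.4167, 0.2500, 0.0833; sum = 0.750000.
I averages over the q = 3 poor units only: 0.750000 / 3 = 0.250.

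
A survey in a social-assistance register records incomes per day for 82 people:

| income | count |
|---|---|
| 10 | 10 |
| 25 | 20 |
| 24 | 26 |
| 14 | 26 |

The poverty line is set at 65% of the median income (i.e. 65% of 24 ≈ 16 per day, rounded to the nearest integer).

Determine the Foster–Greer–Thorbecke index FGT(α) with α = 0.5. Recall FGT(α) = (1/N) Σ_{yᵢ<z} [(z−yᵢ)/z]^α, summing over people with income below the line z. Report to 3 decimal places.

0.187

Poor units: 10×10, 26×14 (q = 36 of N = 82).
Shortfall ratios: (16−10)/16 = 0.3750 (×10); (16−14)/16 = 0.1250 (×26).
Raised to α = 0.5: 0.61237 (×10); 0.35355 (×26).
Sum = 15.316113; FGT(0.5) = 15.316113 / 82 = 0.187.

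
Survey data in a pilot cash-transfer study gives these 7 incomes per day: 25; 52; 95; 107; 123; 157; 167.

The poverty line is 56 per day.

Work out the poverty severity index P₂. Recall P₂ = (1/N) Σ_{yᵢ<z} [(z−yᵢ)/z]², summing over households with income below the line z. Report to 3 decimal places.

0.045

Below the line: 25, 52 (q = 2 of N = 7).
Relative gaps: (56−25)/56 = 0.5536; (56−52)/56 = 0.0714.
Squared: 0.3064; 0.0051.
Sum = 0.311543; P₂ = 0.311543 / 7 = 0.045.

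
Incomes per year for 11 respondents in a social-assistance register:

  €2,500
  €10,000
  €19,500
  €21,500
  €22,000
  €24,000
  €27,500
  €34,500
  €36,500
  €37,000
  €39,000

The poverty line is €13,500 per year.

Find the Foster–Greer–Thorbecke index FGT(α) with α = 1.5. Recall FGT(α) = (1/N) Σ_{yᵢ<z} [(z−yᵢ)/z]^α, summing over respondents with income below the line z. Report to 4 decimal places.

Below the line: €2,500, €10,000 (q = 2 of N = 11).
Normalized shortfalls: (13500−2500)/13500 = 0.8148; (13500−10000)/13500 = 0.2593.
Raised to α = 1.5: 0.73551; 0.13201.
Sum = 0.867518; FGT(1.5) = 0.867518 / 11 = 0.0789.

0.0789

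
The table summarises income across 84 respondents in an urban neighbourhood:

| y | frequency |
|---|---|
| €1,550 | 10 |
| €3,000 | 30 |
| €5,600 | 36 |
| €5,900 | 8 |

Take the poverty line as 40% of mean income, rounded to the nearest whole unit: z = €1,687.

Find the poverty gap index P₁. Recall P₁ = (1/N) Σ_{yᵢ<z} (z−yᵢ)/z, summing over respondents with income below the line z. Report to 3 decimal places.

Below z: 10×€1,550 (q = 10 of N = 84).
Relative gaps: (1687−1550)/1687 = 0.0812 (×10).
Σ = 0.812092. Dividing by the full population N = 84 gives P₁ = 0.010.

0.010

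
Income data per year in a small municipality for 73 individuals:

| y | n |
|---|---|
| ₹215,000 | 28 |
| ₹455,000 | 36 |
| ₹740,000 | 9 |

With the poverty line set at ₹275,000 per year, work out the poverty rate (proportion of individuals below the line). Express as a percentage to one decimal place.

38.4%

28 of the 73 individuals have income below ₹275,000.
H = 28/73 = 38.4%.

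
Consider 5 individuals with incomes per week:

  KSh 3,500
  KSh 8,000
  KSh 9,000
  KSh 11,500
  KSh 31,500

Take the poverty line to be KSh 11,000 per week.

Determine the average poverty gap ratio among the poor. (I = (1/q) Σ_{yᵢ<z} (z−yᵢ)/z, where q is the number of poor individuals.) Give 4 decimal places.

Incomes under z: KSh 3,500, KSh 8,000, KSh 9,000 (q = 3 of N = 5).
Shortfall ratios (z−y)/z: 0.6818, 0.2727, 0.1818; sum = 1.136364.
The income-gap ratio divides by q (the poor only): 1.136364 / 3 = 0.3788.

0.3788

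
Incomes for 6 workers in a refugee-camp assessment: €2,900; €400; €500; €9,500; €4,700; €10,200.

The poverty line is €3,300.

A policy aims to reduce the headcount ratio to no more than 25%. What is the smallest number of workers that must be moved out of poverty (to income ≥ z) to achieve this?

2

Currently q = 3 of N = 6 are below the line (H = 0.500).
A headcount ratio of at most 25% allows at most ⌊0.25 × 6⌋ = 1 poor workers.
So at least 3 − 1 = 2 must be lifted.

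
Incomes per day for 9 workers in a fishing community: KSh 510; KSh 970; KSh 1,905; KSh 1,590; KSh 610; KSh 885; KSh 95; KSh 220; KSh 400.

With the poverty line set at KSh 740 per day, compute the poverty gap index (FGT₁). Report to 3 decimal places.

Poor units: KSh 95, KSh 220, KSh 400, KSh 510, KSh 610 (q = 5 of N = 9).
Normalized shortfalls: (740−95)/740 = 0.8716; (740−220)/740 = 0.7027; (740−400)/740 = 0.4595; (740−510)/740 = 0.3108; (740−610)/740 = 0.1757.
Σ = 2.520270. Dividing by the full population N = 9 gives P₁ = 0.280.

0.280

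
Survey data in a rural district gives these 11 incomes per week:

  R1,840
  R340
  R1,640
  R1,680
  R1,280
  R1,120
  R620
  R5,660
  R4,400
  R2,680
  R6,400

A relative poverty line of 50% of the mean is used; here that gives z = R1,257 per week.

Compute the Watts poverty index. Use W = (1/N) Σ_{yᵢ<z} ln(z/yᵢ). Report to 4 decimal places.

Below z: R340, R620, R1,120 (q = 3 of N = 11).
Log shortfalls: ln(1257/340) = 1.3075; ln(1257/620) = 0.7068; ln(1257/1120) = 0.1154.
W = 2.129701 / 11 = 0.1936.

0.1936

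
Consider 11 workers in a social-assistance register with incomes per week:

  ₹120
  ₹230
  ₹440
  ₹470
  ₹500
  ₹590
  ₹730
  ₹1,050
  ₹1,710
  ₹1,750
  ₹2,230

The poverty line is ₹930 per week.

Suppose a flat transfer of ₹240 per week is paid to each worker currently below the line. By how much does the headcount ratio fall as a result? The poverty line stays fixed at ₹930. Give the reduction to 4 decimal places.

Before: below the line — ₹120, ₹230, ₹440, ₹470, ₹500, ₹590, ₹730; headcount ratio = 0.636364.
After the ₹240 transfer: below the line — ₹360, ₹470, ₹680, ₹710, ₹740, ₹830; headcount ratio = 0.545455.
Reduction = 0.636364 − 0.545455 = 0.0909.

0.0909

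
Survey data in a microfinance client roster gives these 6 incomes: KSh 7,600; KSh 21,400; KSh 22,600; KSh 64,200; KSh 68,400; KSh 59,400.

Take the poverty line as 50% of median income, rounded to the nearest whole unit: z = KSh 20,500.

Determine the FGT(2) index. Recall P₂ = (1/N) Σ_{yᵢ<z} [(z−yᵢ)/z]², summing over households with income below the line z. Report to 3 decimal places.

Incomes under z: KSh 7,600 (q = 1 of N = 6).
Shortfall ratios: (20500−7600)/20500 = 0.6293.
Squared: 0.3960.
Sum = 0.395979; P₂ = 0.395979 / 6 = 0.066.

0.066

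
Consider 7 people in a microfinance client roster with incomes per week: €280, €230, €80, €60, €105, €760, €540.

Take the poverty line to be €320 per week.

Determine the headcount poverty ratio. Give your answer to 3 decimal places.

5 of the 7 people have income below €320.
H = 5/7 = 0.714.

0.714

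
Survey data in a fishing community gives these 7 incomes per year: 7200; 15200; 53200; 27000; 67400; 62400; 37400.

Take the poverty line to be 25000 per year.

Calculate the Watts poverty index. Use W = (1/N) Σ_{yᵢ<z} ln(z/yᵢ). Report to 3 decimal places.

0.249

Below the line: 7200, 15200 (q = 2 of N = 7).
Log gaps: ln(25000/7200) = 1.2448; ln(25000/15200) = 0.4976.
W = 1.742375 / 7 = 0.249.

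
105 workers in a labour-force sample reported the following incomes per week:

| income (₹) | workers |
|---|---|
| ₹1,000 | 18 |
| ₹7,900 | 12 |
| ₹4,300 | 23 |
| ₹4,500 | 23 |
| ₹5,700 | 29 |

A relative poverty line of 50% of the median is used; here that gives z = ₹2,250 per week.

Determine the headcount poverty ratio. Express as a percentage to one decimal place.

18 of the 105 workers have income below ₹2,250.
H = 18/105 = 17.1%.

17.1%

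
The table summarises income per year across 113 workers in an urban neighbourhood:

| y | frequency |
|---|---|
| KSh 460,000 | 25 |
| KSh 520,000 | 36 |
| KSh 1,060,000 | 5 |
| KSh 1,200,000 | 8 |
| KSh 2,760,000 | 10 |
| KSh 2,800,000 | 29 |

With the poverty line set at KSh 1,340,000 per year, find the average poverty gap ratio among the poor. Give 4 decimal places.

0.5450

Incomes under z: 25×KSh 460,000, 36×KSh 520,000, 5×KSh 1,060,000, 8×KSh 1,200,000 (q = 74 of N = 113).
Shortfall ratios (z−y)/z: 0.6567 (×25), 0.6119 (×36), 0.2090 (×5), 0.1045 (×8); sum = 40.328358.
I averages over the q = 74 poor units only: 40.328358 / 74 = 0.5450.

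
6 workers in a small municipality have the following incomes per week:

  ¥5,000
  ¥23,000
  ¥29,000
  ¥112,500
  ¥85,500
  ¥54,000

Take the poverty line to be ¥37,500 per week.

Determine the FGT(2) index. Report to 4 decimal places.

Incomes under z: ¥5,000, ¥23,000, ¥29,000 (q = 3 of N = 6).
Gap ratios (z−y)/z: (37500−5000)/37500 = 0.8667; (37500−23000)/37500 = 0.3867; (37500−29000)/37500 = 0.2267.
Squared: 0.7511; 0.1495; 0.0514.
Sum = 0.952000; P₂ = 0.952000 / 6 = 0.1587.

0.1587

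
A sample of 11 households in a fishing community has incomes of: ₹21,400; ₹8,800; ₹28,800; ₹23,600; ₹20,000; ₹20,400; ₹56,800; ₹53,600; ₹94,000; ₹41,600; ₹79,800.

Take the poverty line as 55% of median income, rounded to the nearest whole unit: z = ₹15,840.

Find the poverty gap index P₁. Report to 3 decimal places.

Below the line: ₹8,800 (q = 1 of N = 11).
Normalized shortfalls: (15840−8800)/15840 = 0.4444.
Σ = 0.444444. Dividing by the full population N = 11 gives P₁ = 0.040.

0.040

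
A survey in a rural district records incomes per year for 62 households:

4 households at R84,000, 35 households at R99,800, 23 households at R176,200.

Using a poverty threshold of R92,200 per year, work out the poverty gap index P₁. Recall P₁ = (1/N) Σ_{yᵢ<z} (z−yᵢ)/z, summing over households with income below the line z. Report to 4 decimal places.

Poor units: 4×R84,000 (q = 4 of N = 62).
Shortfall ratios: (92200−84000)/92200 = 0.0889 (×4).
Σ = 0.355748. Dividing by the full population N = 62 gives P₁ = 0.0057.

0.0057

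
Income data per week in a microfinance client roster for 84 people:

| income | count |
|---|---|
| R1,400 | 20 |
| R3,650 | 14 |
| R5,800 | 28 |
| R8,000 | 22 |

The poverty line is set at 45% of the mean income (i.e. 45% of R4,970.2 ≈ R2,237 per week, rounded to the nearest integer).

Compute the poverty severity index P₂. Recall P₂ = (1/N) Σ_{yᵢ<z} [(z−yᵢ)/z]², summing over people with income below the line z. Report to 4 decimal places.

Poor units: 20×R1,400 (q = 20 of N = 84).
Normalized shortfalls: (2237−1400)/2237 = 0.3742 (×20).
Squared: 0.1400 (×20).
Sum = 2.799941; P₂ = 2.799941 / 84 = 0.0333.

0.0333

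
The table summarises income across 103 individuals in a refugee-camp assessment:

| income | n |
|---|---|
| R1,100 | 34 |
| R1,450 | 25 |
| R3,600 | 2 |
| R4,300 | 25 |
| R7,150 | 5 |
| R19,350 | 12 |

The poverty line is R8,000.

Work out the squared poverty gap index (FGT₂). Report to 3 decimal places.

0.467

Incomes under z: 34×R1,100, 25×R1,450, 2×R3,600, 25×R4,300, 5×R7,150 (q = 91 of N = 103).
Normalized shortfalls: (8000−1100)/8000 = 0.8625 (×34); (8000−1450)/8000 = 0.8187 (×25); (8000−3600)/8000 = 0.5500 (×2); (8000−4300)/8000 = 0.4625 (×25); (8000−7150)/8000 = 0.1062 (×5).
Squared: 0.7439 (×34); 0.6704 (×25); 0.3025 (×2); 0.2139 (×25); 0.0113 (×5).
Sum = 48.060703; P₂ = 48.060703 / 103 = 0.467.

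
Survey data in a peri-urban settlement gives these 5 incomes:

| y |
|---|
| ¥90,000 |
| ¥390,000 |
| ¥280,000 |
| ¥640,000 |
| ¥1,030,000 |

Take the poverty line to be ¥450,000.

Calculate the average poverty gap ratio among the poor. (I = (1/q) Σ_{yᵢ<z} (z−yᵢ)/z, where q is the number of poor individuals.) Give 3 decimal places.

Poor units: ¥90,000, ¥280,000, ¥390,000 (q = 3 of N = 5).
Shortfall ratios (z−y)/z: 0.8000, 0.3778, 0.1333; sum = 1.311111.
The income-gap ratio divides by q (the poor only): 1.311111 / 3 = 0.437.

0.437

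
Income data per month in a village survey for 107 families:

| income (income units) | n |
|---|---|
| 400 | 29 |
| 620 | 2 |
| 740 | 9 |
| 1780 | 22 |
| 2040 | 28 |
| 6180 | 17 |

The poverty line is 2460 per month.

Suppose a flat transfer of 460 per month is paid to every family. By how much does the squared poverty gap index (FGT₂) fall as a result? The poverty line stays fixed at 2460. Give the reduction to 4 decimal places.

0.1207

Before: below the line — 29×400, 2×620, 9×740, 22×1780, 28×2040; squared poverty gap index (FGT₂) = 0.264969.
After the 460 transfer: below the line — 29×860, 2×1080, 9×1200, 22×2240; squared poverty gap index (FGT₂) = 0.144245.
Reduction = 0.264969 − 0.144245 = 0.1207.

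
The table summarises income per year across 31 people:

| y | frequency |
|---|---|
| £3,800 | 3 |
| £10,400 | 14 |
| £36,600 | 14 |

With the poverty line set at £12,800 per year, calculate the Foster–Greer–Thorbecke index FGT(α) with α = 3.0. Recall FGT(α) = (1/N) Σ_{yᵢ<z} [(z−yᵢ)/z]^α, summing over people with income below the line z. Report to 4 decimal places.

0.0366

Below the line: 3×£3,800, 14×£10,400 (q = 17 of N = 31).
Gap ratios (z−y)/z: (12800−3800)/12800 = 0.7031 (×3); (12800−10400)/12800 = 0.1875 (×14).
Raised to α = 3.0: 0.34761 (×3); 0.00659 (×14).
Sum = 1.135128; FGT(3.0) = 1.135128 / 31 = 0.0366.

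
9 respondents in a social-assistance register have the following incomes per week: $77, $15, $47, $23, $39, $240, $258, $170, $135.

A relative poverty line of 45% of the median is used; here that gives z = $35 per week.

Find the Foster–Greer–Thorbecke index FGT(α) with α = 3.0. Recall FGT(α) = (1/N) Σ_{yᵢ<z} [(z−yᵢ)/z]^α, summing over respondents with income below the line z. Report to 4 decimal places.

Poor units: $15, $23 (q = 2 of N = 9).
Relative gaps: (35−15)/35 = 0.5714; (35−23)/35 = 0.3429.
Raised to α = 3.0: 0.18659; 0.04030.
Sum = 0.226892; FGT(3.0) = 0.226892 / 9 = 0.0252.

0.0252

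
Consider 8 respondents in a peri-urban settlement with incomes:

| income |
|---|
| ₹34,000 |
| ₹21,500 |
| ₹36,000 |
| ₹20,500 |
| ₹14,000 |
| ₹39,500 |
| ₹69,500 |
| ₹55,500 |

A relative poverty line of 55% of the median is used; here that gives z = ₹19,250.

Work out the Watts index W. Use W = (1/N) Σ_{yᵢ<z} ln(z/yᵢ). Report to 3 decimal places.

0.040

Poor units: ₹14,000 (q = 1 of N = 8).
ln(z/y) terms: ln(19250/14000) = 0.3185.
W = 0.318454 / 8 = 0.040.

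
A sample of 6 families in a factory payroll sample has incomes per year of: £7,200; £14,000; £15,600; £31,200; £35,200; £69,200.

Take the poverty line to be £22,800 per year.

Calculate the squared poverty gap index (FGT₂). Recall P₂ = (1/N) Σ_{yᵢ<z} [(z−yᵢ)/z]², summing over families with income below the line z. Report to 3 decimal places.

Below z: £7,200, £14,000, £15,600 (q = 3 of N = 6).
Gap ratios (z−y)/z: (22800−7200)/22800 = 0.6842; (22800−14000)/22800 = 0.3860; (22800−15600)/22800 = 0.3158.
Squared: 0.4681; 0.1490; 0.0997.
Sum = 0.716836; P₂ = 0.716836 / 6 = 0.119.

0.119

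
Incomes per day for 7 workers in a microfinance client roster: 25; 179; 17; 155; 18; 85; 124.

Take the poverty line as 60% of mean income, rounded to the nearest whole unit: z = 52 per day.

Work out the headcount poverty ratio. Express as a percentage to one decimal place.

3 of the 7 workers have income below 52.
H = 3/7 = 42.9%.

42.9%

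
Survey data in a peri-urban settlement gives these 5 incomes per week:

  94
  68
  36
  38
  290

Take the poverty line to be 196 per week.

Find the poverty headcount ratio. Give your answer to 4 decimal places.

4 of the 5 households have income below 196.
H = 4/5 = 0.8000.

0.8000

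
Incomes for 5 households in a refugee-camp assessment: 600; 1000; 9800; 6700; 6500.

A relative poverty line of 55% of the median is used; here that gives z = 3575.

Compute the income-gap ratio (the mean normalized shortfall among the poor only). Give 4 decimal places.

Incomes under z: 600, 1000 (q = 2 of N = 5).
Relative gaps: 0.8322, 0.7203; sum = 1.552448.
I averages over the q = 2 poor units only: 1.552448 / 2 = 0.7762.

0.7762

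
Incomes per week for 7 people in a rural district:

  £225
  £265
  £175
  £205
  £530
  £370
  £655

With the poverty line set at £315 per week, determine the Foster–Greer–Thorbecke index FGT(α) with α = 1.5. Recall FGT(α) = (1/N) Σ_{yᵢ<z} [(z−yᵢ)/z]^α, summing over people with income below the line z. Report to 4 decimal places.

Poor units: £175, £205, £225, £265 (q = 4 of N = 7).
Relative gaps: (315−175)/315 = 0.4444; (315−205)/315 = 0.3492; (315−225)/315 = 0.2857; (315−265)/315 = 0.1587.
Raised to α = 1.5: 0.29630; 0.20636; 0.15272; 0.06324.
Sum = 0.718616; FGT(1.5) = 0.718616 / 7 = 0.1027.

0.1027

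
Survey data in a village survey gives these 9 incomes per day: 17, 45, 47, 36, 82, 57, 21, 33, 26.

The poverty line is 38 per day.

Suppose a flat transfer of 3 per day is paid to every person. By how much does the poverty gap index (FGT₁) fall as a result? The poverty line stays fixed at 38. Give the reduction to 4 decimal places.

Before: below the line — 17, 21, 26, 33, 36; poverty gap index (FGT₁) = 0.166667.
After the 3 transfer: below the line — 20, 24, 29, 36; poverty gap index (FGT₁) = 0.125731.
Reduction = 0.166667 − 0.125731 = 0.0409.

0.0409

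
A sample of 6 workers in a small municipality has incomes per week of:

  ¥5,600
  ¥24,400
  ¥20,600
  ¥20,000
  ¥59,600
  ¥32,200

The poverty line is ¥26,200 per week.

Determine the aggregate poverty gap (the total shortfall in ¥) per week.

¥34,200

Below z: ¥5,600, ¥20,000, ¥20,600, ¥24,400 (q = 4 of N = 6).
Individual gaps: 26200−5600 = 20600; 26200−20000 = 6200; 26200−20600 = 5600; 26200−24400 = 1800.
Aggregate gap = ¥34,200.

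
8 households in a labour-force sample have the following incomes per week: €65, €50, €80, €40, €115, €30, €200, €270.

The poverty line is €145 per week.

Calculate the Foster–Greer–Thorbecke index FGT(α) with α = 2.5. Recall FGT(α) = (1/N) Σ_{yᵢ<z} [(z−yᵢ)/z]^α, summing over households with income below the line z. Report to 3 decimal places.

0.217

Below z: €30, €40, €50, €65, €80, €115 (q = 6 of N = 8).
Relative gaps: (145−30)/145 = 0.7931; (145−40)/145 = 0.7241; (145−50)/145 = 0.6552; (145−65)/145 = 0.5517; (145−80)/145 = 0.4483; (145−115)/145 = 0.2069.
Raised to α = 2.5: 0.56018; 0.44622; 0.34745; 0.22610; 0.13454; 0.01947.
Sum = 1.733965; FGT(2.5) = 1.733965 / 8 = 0.217.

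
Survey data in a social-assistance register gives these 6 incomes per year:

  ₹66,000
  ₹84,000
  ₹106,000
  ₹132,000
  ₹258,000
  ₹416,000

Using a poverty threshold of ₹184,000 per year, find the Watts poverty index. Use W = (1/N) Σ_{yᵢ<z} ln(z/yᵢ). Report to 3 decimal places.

0.449

Poor units: ₹66,000, ₹84,000, ₹106,000, ₹132,000 (q = 4 of N = 6).
Log shortfalls: ln(184000/66000) = 1.0253; ln(184000/84000) = 0.7841; ln(184000/106000) = 0.5515; ln(184000/132000) = 0.3321.
W = 2.693030 / 6 = 0.449.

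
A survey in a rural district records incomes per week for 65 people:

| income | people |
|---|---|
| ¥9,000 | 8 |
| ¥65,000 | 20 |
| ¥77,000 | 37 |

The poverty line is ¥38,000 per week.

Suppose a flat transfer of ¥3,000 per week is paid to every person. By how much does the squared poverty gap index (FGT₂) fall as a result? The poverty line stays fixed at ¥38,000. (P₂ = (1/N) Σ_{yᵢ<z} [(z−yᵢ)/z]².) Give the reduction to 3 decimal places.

Before: below the line — 8×¥9,000; squared poverty gap index (FGT₂) = 0.07168.
After the ¥3,000 transfer: below the line — 8×¥12,000; squared poverty gap index (FGT₂) = 0.05762.
Reduction = 0.07168 − 0.05762 = 0.014.

0.014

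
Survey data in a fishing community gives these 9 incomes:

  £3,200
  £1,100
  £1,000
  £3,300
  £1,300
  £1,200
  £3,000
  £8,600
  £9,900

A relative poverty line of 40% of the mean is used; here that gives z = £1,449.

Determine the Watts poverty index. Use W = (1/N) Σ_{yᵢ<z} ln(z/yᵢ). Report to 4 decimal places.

Below z: £1,000, £1,100, £1,200, £1,300 (q = 4 of N = 9).
Log shortfalls: ln(1449/1000) = 0.3709; ln(1449/1100) = 0.2756; ln(1449/1200) = 0.1886; ln(1449/1300) = 0.1085.
W = 0.943499 / 9 = 0.1048.

0.1048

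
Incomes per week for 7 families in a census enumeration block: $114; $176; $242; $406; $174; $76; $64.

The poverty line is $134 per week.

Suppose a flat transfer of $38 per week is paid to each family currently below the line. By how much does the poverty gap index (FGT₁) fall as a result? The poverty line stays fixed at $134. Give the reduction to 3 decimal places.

Before: below the line — $64, $76, $114; poverty gap index (FGT₁) = 0.15778.
After the $38 transfer: below the line — $102, $114; poverty gap index (FGT₁) = 0.05544.
Reduction = 0.15778 − 0.05544 = 0.102.

0.102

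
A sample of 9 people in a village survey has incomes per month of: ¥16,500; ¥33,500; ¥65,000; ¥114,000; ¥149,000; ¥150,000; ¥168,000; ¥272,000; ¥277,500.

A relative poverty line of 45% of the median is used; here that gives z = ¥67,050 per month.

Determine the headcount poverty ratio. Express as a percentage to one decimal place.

3 of the 9 people have income below ¥67,050.
H = 3/9 = 33.3%.

33.3%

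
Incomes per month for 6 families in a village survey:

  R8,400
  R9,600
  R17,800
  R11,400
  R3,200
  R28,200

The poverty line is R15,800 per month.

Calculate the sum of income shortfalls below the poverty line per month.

Poor units: R3,200, R8,400, R9,600, R11,400 (q = 4 of N = 6).
Individual gaps: 15800−3200 = 12600; 15800−8400 = 7400; 15800−9600 = 6200; 15800−11400 = 4400.
Aggregate gap = R30,600.

R30,600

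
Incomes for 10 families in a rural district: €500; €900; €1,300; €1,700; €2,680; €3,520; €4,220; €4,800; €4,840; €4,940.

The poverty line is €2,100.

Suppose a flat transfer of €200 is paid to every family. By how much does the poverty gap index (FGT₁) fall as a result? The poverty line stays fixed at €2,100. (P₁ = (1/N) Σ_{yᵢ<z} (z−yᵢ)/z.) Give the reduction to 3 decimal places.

0.038

Before: below the line — €500, €900, €1,300, €1,700; poverty gap index (FGT₁) = 0.19048.
After the €200 transfer: below the line — €700, €1,100, €1,500, €1,900; poverty gap index (FGT₁) = 0.15238.
Reduction = 0.19048 − 0.15238 = 0.038.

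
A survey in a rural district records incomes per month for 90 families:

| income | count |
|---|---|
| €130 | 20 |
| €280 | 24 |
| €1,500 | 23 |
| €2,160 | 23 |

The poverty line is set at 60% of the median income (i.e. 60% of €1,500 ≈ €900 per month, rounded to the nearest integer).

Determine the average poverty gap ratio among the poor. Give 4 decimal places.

0.7646

Incomes under z: 20×€130, 24×€280 (q = 44 of N = 90).
Relative gaps: 0.8556 (×20), 0.6889 (×24); sum = 33.644444.
I averages over the q = 44 poor units only: 33.644444 / 44 = 0.7646.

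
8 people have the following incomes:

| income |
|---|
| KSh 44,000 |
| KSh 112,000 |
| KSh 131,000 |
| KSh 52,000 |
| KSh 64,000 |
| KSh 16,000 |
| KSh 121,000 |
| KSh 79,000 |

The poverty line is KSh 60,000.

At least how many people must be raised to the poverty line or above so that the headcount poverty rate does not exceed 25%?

3 of the 8 people are poor, so H = 3/8 = 0.375.
A headcount ratio of at most 25% allows at most ⌊0.25 × 8⌋ = 2 poor people.
So at least 3 − 2 = 1 must be lifted.

1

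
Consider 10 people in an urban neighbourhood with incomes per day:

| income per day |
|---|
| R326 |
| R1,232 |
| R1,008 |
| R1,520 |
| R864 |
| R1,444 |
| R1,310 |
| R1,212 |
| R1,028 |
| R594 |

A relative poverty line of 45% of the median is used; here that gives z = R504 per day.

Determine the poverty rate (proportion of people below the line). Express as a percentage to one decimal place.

1 of the 10 people have income below R504.
H = 1/10 = 10.0%.

10.0%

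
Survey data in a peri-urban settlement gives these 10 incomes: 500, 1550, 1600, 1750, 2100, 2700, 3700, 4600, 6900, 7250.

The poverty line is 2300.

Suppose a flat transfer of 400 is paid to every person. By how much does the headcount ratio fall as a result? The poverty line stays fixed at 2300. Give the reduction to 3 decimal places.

0.100

Before: below the line — 500, 1550, 1600, 1750, 2100; headcount ratio = 0.50000.
After the 400 transfer: below the line — 900, 1950, 2000, 2150; headcount ratio = 0.40000.
Reduction = 0.50000 − 0.40000 = 0.100.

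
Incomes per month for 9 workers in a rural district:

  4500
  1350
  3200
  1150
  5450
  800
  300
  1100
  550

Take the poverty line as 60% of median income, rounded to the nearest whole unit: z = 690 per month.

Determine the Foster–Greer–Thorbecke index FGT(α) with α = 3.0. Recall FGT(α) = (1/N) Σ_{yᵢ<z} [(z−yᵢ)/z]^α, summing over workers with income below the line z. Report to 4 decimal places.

Below the line: 300, 550 (q = 2 of N = 9).
Relative gaps: (690−300)/690 = 0.5652; (690−550)/690 = 0.2029.
Raised to α = 3.0: 0.18057; 0.00835.
Sum = 0.188923; FGT(3.0) = 0.188923 / 9 = 0.0210.

0.0210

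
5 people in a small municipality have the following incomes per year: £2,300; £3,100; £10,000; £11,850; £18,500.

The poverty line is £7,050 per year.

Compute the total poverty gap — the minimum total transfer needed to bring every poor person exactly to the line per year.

£8,700

Incomes under z: £2,300, £3,100 (q = 2 of N = 5).
Individual gaps: 7050−2300 = 4750; 7050−3100 = 3950.
Aggregate gap = £8,700.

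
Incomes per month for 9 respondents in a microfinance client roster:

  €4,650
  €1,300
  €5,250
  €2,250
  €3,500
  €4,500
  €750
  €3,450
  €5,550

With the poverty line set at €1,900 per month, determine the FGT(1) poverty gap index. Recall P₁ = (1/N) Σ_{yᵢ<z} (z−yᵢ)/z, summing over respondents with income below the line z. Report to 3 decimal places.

0.102

Incomes under z: €750, €1,300 (q = 2 of N = 9).
Relative gaps: (1900−750)/1900 = 0.6053; (1900−1300)/1900 = 0.3158.
Sum of shortfalls = 0.921053; P₁ averages over all N: 0.921053 / 9 = 0.102.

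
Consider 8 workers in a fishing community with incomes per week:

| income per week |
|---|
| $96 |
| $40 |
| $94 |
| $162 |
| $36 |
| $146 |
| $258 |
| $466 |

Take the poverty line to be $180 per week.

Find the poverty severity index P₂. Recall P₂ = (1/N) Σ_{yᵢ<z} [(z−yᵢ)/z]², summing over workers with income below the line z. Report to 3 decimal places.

0.217

Below the line: $36, $40, $94, $96, $146, $162 (q = 6 of N = 8).
Gap ratios (z−y)/z: (180−36)/180 = 0.8000; (180−40)/180 = 0.7778; (180−94)/180 = 0.4778; (180−96)/180 = 0.4667; (180−146)/180 = 0.1889; (180−162)/180 = 0.1000.
Squared: 0.6400; 0.6049; 0.2283; 0.2178; 0.0357; 0.0100.
Sum = 1.736667; P₂ = 1.736667 / 8 = 0.217.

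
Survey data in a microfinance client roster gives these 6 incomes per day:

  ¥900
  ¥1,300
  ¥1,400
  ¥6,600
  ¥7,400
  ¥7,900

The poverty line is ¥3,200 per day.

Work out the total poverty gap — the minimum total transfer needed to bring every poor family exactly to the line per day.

Poor units: ¥900, ¥1,300, ¥1,400 (q = 3 of N = 6).
Individual gaps: 3200−900 = 2300; 3200−1300 = 1900; 3200−1400 = 1800.
Aggregate gap = ¥6,000.

¥6,000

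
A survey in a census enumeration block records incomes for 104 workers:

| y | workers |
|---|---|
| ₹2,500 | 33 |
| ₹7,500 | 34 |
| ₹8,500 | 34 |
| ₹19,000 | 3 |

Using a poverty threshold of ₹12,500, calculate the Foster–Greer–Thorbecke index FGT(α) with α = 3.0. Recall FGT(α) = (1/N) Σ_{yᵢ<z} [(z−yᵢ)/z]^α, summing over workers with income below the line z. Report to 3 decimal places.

Below z: 33×₹2,500, 34×₹7,500, 34×₹8,500 (q = 101 of N = 104).
Relative gaps: (12500−2500)/12500 = 0.8000 (×33); (12500−7500)/12500 = 0.4000 (×34); (12500−8500)/12500 = 0.3200 (×34).
Raised to α = 3.0: 0.51200 (×33); 0.06400 (×34); 0.03277 (×34).
Sum = 20.186112; FGT(3.0) = 20.186112 / 104 = 0.194.

0.194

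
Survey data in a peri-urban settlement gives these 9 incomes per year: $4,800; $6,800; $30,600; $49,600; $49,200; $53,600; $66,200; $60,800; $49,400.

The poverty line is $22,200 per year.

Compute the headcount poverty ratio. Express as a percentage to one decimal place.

2 of the 9 people have income below $22,200.
H = 2/9 = 22.2%.

22.2%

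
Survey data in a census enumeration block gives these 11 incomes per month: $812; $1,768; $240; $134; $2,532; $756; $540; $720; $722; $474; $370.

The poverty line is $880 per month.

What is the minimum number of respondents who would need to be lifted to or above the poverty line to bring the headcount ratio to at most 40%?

9 of the 11 respondents are poor, so H = 9/11 = 0.818.
A headcount ratio of at most 40% allows at most ⌊0.40 × 11⌋ = 4 poor respondents.
So at least 9 − 4 = 5 must be lifted.

5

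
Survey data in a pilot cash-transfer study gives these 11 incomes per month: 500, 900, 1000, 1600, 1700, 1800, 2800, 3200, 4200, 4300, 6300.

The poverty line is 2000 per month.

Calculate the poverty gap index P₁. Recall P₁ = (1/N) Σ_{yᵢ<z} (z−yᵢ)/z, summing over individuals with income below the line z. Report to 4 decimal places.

0.2045

Incomes under z: 500, 900, 1000, 1600, 1700, 1800 (q = 6 of N = 11).
Shortfall ratios: (2000−500)/2000 = 0.7500; (2000−900)/2000 = 0.5500; (2000−1000)/2000 = 0.5000; (2000−1600)/2000 = 0.2000; (2000−1700)/2000 = 0.1500; (2000−1800)/2000 = 0.1000.
Sum of shortfalls = 2.250000; P₁ averages over all N: 2.250000 / 11 = 0.2045.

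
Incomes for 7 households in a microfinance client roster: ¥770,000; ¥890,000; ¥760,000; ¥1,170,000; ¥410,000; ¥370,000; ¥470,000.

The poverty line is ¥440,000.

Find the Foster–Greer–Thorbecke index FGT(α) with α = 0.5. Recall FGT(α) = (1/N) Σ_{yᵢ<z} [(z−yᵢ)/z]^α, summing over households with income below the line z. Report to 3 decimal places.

Below the line: ¥370,000, ¥410,000 (q = 2 of N = 7).
Gap ratios (z−y)/z: (440000−370000)/440000 = 0.1591; (440000−410000)/440000 = 0.0682.
Raised to α = 0.5: 0.39886; 0.26112.
Sum = 0.659979; FGT(0.5) = 0.659979 / 7 = 0.094.

0.094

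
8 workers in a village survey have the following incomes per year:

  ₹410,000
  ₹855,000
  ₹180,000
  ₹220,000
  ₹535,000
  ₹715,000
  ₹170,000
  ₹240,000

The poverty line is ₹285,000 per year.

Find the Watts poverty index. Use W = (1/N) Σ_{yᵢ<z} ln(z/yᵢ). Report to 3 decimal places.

Incomes under z: ₹170,000, ₹180,000, ₹220,000, ₹240,000 (q = 4 of N = 8).
Log shortfalls: ln(285000/170000) = 0.5167; ln(285000/180000) = 0.4595; ln(285000/220000) = 0.2589; ln(285000/240000) = 0.1719.
W = 1.406935 / 8 = 0.176.

0.176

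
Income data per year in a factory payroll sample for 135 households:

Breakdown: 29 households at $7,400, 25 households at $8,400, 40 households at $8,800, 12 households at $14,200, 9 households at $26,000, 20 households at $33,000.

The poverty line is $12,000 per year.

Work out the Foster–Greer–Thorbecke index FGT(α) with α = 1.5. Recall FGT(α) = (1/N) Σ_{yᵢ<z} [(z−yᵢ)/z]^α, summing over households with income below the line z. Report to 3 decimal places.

0.122

Below the line: 29×$7,400, 25×$8,400, 40×$8,800 (q = 94 of N = 135).
Normalized shortfalls: (12000−7400)/12000 = 0.3833 (×29); (12000−8400)/12000 = 0.3000 (×25); (12000−8800)/12000 = 0.2667 (×40).
Raised to α = 1.5: 0.23734 (×29); 0.16432 (×25); 0.13771 (×40).
Sum = 16.498926; FGT(1.5) = 16.498926 / 135 = 0.122.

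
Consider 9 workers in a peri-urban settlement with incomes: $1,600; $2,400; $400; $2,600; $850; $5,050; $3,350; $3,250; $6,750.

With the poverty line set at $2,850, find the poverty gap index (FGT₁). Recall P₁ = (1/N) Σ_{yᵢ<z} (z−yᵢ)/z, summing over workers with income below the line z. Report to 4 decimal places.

0.2495

Below the line: $400, $850, $1,600, $2,400, $2,600 (q = 5 of N = 9).
Shortfall ratios: (2850−400)/2850 = 0.8596; (2850−850)/2850 = 0.7018; (2850−1600)/2850 = 0.4386; (2850−2400)/2850 = 0.1579; (2850−2600)/2850 = 0.0877.
Σ = 2.245614. Dividing by the full population N = 9 gives P₁ = 0.2495.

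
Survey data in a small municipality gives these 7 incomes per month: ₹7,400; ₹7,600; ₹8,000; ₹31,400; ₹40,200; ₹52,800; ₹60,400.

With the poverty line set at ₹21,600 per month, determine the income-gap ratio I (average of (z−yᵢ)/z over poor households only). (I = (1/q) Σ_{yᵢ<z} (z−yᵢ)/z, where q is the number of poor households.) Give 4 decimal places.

Below z: ₹7,400, ₹7,600, ₹8,000 (q = 3 of N = 7).
Shortfall ratios (z−y)/z: 0.6574, 0.6481, 0.6296; sum = 1.935185.
I averages over the q = 3 poor units only: 1.935185 / 3 = 0.6451.

0.6451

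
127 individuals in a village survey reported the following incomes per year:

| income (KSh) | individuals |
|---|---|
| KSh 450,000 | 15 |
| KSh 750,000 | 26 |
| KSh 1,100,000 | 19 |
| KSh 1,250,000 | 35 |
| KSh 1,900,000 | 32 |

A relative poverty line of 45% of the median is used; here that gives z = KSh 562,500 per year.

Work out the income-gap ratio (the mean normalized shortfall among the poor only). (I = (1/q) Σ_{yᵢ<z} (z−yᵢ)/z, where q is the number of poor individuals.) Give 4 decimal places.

Below the line: 15×KSh 450,000 (q = 15 of N = 127).
Shortfall ratios (z−y)/z: 0.2000 (×15); sum = 3.000000.
The income-gap ratio divides by q (the poor only): 3.000000 / 15 = 0.2000.

0.2000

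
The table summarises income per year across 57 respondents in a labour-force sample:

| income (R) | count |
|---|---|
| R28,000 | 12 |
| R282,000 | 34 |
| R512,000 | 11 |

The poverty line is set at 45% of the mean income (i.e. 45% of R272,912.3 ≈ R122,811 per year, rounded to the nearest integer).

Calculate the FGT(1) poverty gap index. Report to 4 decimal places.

0.1625

Below z: 12×R28,000 (q = 12 of N = 57).
Shortfall ratios: (122811−28000)/122811 = 0.7720 (×12).
Σ = 9.264089. Dividing by the full population N = 57 gives P₁ = 0.1625.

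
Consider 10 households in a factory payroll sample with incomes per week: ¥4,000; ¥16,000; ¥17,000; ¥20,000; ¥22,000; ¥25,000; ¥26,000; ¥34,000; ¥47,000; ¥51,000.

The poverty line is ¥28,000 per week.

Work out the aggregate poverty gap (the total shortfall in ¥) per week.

Below the line: ¥4,000, ¥16,000, ¥17,000, ¥20,000, ¥22,000, ¥25,000, ¥26,000 (q = 7 of N = 10).
Individual gaps: 28000−4000 = 24000; 28000−16000 = 12000; 28000−17000 = 11000; 28000−20000 = 8000; 28000−22000 = 6000; 28000−25000 = 3000; 28000−26000 = 2000.
Aggregate gap = ¥66,000.

¥66,000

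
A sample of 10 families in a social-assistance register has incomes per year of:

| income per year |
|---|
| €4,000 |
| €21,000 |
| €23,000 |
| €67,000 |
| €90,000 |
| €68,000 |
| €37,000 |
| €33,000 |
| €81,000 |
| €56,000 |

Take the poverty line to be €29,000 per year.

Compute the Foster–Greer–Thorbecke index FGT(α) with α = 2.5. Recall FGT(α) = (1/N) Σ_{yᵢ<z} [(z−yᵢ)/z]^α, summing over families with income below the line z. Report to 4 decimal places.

Below z: €4,000, €21,000, €23,000 (q = 3 of N = 10).
Relative gaps: (29000−4000)/29000 = 0.8621; (29000−21000)/29000 = 0.2759; (29000−23000)/29000 = 0.2069.
Raised to α = 2.5: 0.69001; 0.03997; 0.01947.
Sum = 0.749450; FGT(2.5) = 0.749450 / 10 = 0.0749.

0.0749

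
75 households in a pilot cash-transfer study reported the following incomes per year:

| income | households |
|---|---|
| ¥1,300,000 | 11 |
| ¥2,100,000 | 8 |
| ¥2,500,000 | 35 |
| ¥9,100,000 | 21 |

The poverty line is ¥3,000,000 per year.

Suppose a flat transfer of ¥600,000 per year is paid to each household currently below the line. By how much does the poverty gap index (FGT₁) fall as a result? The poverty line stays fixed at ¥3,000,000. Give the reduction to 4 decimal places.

0.1284

Before: below the line — 11×¥1,300,000, 8×¥2,100,000, 35×¥2,500,000; poverty gap index (FGT₁) = 0.192889.
After the ¥600,000 transfer: below the line — 11×¥1,900,000, 8×¥2,700,000; poverty gap index (FGT₁) = 0.064444.
Reduction = 0.192889 − 0.064444 = 0.1284.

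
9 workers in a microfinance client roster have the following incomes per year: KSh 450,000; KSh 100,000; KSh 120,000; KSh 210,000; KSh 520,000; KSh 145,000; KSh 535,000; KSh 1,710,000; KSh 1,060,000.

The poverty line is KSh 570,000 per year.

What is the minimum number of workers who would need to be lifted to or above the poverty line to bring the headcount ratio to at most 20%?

7 of the 9 workers are poor, so H = 7/9 = 0.778.
A headcount ratio of at most 20% allows at most ⌊0.20 × 9⌋ = 1 poor workers.
So at least 7 − 1 = 6 must be lifted.

6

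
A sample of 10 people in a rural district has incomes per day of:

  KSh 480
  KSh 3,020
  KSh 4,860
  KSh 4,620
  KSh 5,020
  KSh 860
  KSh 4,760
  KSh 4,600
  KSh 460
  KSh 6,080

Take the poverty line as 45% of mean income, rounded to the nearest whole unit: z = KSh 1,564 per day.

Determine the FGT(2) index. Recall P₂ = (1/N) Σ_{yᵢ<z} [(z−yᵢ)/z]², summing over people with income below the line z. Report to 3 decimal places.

Below z: KSh 460, KSh 480, KSh 860 (q = 3 of N = 10).
Shortfall ratios: (1564−460)/1564 = 0.7059; (1564−480)/1564 = 0.6931; (1564−860)/1564 = 0.4501.
Squared: 0.4983; 0.4804; 0.2026.
Sum = 1.181265; P₂ = 1.181265 / 10 = 0.118.

0.118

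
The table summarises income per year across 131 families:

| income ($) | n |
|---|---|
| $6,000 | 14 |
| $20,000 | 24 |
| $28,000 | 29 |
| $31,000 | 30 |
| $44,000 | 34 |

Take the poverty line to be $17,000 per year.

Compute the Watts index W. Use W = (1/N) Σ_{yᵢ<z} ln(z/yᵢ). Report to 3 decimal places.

0.111

Below z: 14×$6,000 (q = 14 of N = 131).
Log shortfalls: ln(17000/6000) = 1.0415 (×14).
W = 14.580354 / 131 = 0.111.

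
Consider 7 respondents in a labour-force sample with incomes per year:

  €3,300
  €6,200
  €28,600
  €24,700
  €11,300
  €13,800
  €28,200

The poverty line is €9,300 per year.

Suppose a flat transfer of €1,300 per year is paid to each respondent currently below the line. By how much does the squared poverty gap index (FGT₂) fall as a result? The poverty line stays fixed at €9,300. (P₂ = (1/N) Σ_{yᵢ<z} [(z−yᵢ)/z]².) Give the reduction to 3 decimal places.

Before: below the line — €3,300, €6,200; squared poverty gap index (FGT₂) = 0.07533.
After the €1,300 transfer: below the line — €4,600, €7,500; squared poverty gap index (FGT₂) = 0.04184.
Reduction = 0.07533 − 0.04184 = 0.033.

0.033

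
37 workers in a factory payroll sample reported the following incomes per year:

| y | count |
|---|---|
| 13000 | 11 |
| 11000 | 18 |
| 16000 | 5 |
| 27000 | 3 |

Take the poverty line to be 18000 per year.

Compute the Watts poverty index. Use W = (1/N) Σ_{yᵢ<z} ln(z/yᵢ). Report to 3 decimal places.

0.352

Below z: 18×11000, 11×13000, 5×16000 (q = 34 of N = 37).
Log shortfalls: ln(18000/11000) = 0.4925 (×18); ln(18000/13000) = 0.3254 (×11); ln(18000/16000) = 0.1178 (×5).
W = 13.033138 / 37 = 0.352.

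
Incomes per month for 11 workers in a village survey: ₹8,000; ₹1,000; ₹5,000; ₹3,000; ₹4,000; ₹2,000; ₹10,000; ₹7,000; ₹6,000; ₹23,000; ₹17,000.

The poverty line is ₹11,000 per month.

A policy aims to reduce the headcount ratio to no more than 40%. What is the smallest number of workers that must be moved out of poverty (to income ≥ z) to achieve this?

5

9 of the 11 workers are poor, so H = 9/11 = 0.818.
A headcount ratio of at most 40% allows at most ⌊0.40 × 11⌋ = 4 poor workers.
So at least 9 − 4 = 5 must be lifted.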